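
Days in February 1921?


Month: February (month 2)
February: 28 or 29 (leap year)
1921 leap year? No

28 days


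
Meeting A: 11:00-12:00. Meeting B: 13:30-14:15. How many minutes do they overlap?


0 minutes

Meeting A: 660-720 (in minutes from midnight)
Meeting B: 810-855
Overlap start = max(660, 810) = 810
Overlap end = min(720, 855) = 720
Overlap = max(0, 720 - 810) = 0 min


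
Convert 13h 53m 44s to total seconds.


Hours: 13 × 3600 = 46800
Minutes: 53 × 60 = 3180
Seconds: 44
Total = 46800 + 3180 + 44 = 50024

50024 seconds


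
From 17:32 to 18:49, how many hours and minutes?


End time in minutes: 18×60 + 49 = 1129
Start time in minutes: 17×60 + 32 = 1052
Difference = 1129 - 1052 = 77 minutes
= 1 hours 17 minutes

1h 17m


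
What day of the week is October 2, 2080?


Zeller's congruence:
q=2, m=10, k=80, j=20
h = (2 + ⌊13×11/5⌋ + 80 + ⌊80/4⌋ + ⌊20/4⌋ - 2×20) mod 7
= (2 + 28 + 80 + 20 + 5 - 40) mod 7
= 95 mod 7 = 4
h=4 → Wednesday

Wednesday


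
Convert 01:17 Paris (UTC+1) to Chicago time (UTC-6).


18:17 (previous day)

Time difference = UTC-6 - UTC+1 = -7 hours
New hour = (1 -7) mod 24
= -6 mod 24 = 18
Minutes unchanged → 18:17; -6 < 0 → previous day


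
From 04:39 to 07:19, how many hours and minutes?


2h 40m

End time in minutes: 7×60 + 19 = 439
Start time in minutes: 4×60 + 39 = 279
Difference = 439 - 279 = 160 minutes
= 2 hours 40 minutes


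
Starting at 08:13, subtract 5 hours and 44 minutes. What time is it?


02:29

Start: 493 minutes from midnight
Subtract: 344 minutes
Remaining: 493 - 344 = 149
Hours: 2, Minutes: 29


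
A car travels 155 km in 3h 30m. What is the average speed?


Distance: 155 km
Time: 3h 30m = 210 min = 210/60 = 7/2 hours
Speed = 155 ÷ (7/2) = 155 × 2 / 7 = 310/7 ≈ 44.3 km/h

44.3 km/h


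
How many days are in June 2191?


30 days

Month: June (month 6)
June has 30 days


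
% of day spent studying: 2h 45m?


11.5%

Time: 165 minutes
Day: 1440 minutes
Percentage = (165/1440) × 100 ≈ 11.5%


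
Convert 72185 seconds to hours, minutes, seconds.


20h 3m 5s

Hours: 72185 ÷ 3600 = 20 remainder 185
Minutes: 185 ÷ 60 = 3 remainder 5
Seconds: 5


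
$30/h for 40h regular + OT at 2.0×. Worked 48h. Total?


Regular: 40h × $30 = $1200.00
Overtime: 48 - 40 = 8h
OT pay: 8h × $30 × 2.0 = $480.00
Total = $1200.00 + $480.00 = $1680.00

$1680.00


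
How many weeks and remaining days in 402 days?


Weeks: 402 ÷ 7 = 57 remainder 3

57 weeks 3 days


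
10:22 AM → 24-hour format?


Input: 10:22 AM
AM hour stays: 10

10:22


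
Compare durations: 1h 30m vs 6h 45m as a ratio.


2:9 (0.22)

Duration 1: 90 minutes
Duration 2: 405 minutes
Ratio = 90:405
GCD = 45
Simplified = 2:9
As a decimal: 2/9 ≈ 0.22


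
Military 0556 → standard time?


Hour: 5
5 < 12 → AM

5:56 AM


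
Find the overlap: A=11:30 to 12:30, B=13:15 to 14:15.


0 minutes

Meeting A: 690-750 (in minutes from midnight)
Meeting B: 795-855
Overlap start = max(690, 795) = 795
Overlap end = min(750, 855) = 750
Overlap = max(0, 750 - 795) = 0 min


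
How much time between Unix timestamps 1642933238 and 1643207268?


274030 seconds (76.1 hours / 3.17 days)

Difference = 1643207268 - 1642933238 = 274030 seconds
In hours: 274030 / 3600 ≈ 76.1
In days: 274030 / 86400 ≈ 3.17


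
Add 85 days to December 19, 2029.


March 14, 2030

Start: December 19, 2029
Add 85 days
December 19 → January 1: 31 - 19 + 1 = 13 days (85 - 13 = 72 left)
January 1 → February 1: 31 - 1 + 1 = 31 days (72 - 31 = 41 left)
February 1 → March 1: 28 - 1 + 1 = 28 days (41 - 28 = 13 left)
March 1 + 13 = March 14, 2030


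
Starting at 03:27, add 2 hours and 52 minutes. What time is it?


06:19

Start: 207 minutes from midnight
Add: 172 minutes
Total: 379 minutes
Hours: 379 ÷ 60 = 6 remainder 19


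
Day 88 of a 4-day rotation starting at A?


Shift D

Shifts: A, B, C, D
Start: A (index 0)
Day 88: (0 + 88 - 1) mod 4
= 87 mod 4
= 3
Index 3 → shift D


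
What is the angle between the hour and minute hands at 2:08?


16.0°

Hour hand = 2×30 + 8×0.5 = 64.0°
Minute hand = 8×6 = 48°
Difference = |64.0 - 48| = 16.0°


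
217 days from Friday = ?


Friday

Start: Friday (index 4)
(4 + 217) mod 7
= 221 mod 7
= 4
Index 4 → Friday


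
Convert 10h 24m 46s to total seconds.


Hours: 10 × 3600 = 36000
Minutes: 24 × 60 = 1440
Seconds: 46
Total = 36000 + 1440 + 46 = 37486

37486 seconds


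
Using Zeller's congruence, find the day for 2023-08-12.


Saturday

Zeller's congruence:
q=12, m=8, k=23, j=20
h = (12 + ⌊13×9/5⌋ + 23 + ⌊23/4⌋ + ⌊20/4⌋ - 2×20) mod 7
= (12 + 23 + 23 + 5 + 5 - 40) mod 7
= 28 mod 7 = 0
h=0 → Saturday


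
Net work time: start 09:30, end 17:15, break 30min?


7h 15m (435 minutes)

Total time = (17×60+15) - (9×60+30)
= 1035 - 570 = 465 min
Minus break: 465 - 30 = 435 min
= 7h 15m


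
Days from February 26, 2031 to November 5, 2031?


From February 26, 2031 to November 5, 2031
Rest of February 2031: 28 - 26 = 2
Full months: March 31, April 30, May 31, June 30, July 31, August 31, September 30, October 31
Days into November 2031: 5
Total = 2 + 31 + 30 + 31 + 30 + 31 + 31 + 30 + 31 + 5 = 252 days

252 days


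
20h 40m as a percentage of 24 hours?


Total minutes: 20×60 + 40 = 1240
Day = 24×60 = 1440 minutes
Fraction = 1240/1440 ≈ 0.8611
As a percentage: 1240/1440 × 100 ≈ 86.11%

0.8611 (86.11%)


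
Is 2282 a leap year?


No

Rules: divisible by 4 AND (not by 100 OR by 400)
2282 ÷ 4 = 570 remainder 2 → not divisible by 4
Not divisible by 4 → not a leap year


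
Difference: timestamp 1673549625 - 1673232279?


317346 seconds (88.2 hours / 3.67 days)

Difference = 1673549625 - 1673232279 = 317346 seconds
In hours: 317346 / 3600 ≈ 88.2
In days: 317346 / 86400 ≈ 3.67


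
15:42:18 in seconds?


Hours: 15 × 3600 = 54000
Minutes: 42 × 60 = 2520
Seconds: 18
Total = 54000 + 2520 + 18 = 56538

56538 seconds


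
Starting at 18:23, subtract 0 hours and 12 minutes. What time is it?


Start: 1103 minutes from midnight
Subtract: 12 minutes
Remaining: 1103 - 12 = 1091
Hours: 18, Minutes: 11

18:11


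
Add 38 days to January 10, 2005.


February 17, 2005

Start: January 10, 2005
Add 38 days
January 10 → February 1: 31 - 10 + 1 = 22 days (38 - 22 = 16 left)
February 1 + 16 = February 17, 2005


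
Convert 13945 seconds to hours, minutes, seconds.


3h 52m 25s

Hours: 13945 ÷ 3600 = 3 remainder 3145
Minutes: 3145 ÷ 60 = 52 remainder 25
Seconds: 25


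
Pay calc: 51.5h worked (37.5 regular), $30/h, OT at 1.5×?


Regular: 37.5h × $30 = $1125.00
Overtime: 51.5 - 37.5 = 14.0h
OT pay: 14.0h × $30 × 1.5 = $630.00
Total = $1125.00 + $630.00 = $1755.00

$1755.00


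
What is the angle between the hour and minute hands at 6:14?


103.0°

Hour hand = 6×30 + 14×0.5 = 187.0°
Minute hand = 14×6 = 84°
Difference = |187.0 - 84| = 103.0°


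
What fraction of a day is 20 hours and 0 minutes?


0.8333 (83.33%)

Total minutes: 20×60 + 0 = 1200
Day = 24×60 = 1440 minutes
Fraction = 1200/1440 ≈ 0.8333
As a percentage: 1200/1440 × 100 ≈ 83.33%


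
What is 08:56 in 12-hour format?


8:56 AM

Hour: 8
8 < 12 → AM


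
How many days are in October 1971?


31 days

Month: October (month 10)
October has 31 days


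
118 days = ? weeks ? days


Weeks: 118 ÷ 7 = 16 remainder 6

16 weeks 6 days


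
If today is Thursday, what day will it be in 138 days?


Start: Thursday (index 3)
(3 + 138) mod 7
= 141 mod 7
= 1
Index 1 → Tuesday

Tuesday


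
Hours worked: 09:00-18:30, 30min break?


9h 0m (540 minutes)

Total time = (18×60+30) - (9×60+0)
= 1110 - 540 = 570 min
Minus break: 570 - 30 = 540 min
= 9h 0m


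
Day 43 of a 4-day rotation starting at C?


Shift A

Shifts: A, B, C, D
Start: C (index 2)
Day 43: (2 + 43 - 1) mod 4
= 44 mod 4
= 0
Index 0 → shift A


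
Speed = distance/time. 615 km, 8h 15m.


Distance: 615 km
Time: 8h 15m = 495 min = 495/60 = 33/4 hours
Speed = 615 ÷ (33/4) = 615 × 4 / 33 = 2460/33 ≈ 74.5 km/h

74.5 km/h


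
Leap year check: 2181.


No

Rules: divisible by 4 AND (not by 100 OR by 400)
2181 ÷ 4 = 545 remainder 1 → not divisible by 4
Not divisible by 4 → not a leap year


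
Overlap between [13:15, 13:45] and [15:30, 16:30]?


Meeting A: 795-825 (in minutes from midnight)
Meeting B: 930-990
Overlap start = max(795, 930) = 930
Overlap end = min(825, 990) = 825
Overlap = max(0, 825 - 930) = 0 min

0 minutes


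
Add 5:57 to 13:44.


19:41

Start: 824 minutes from midnight
Add: 357 minutes
Total: 1181 minutes
Hours: 1181 ÷ 60 = 19 remainder 41


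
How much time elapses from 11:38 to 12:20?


0h 42m

End time in minutes: 12×60 + 20 = 740
Start time in minutes: 11×60 + 38 = 698
Difference = 740 - 698 = 42 minutes
= 0 hours 42 minutes


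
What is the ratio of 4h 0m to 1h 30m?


8:3 (2.67)

Duration 1: 240 minutes
Duration 2: 90 minutes
Ratio = 240:90
GCD = 30
Simplified = 8:3
As a decimal: 8/3 ≈ 2.67


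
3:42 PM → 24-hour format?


Input: 3:42 PM
PM: 3 + 12 = 15

15:42


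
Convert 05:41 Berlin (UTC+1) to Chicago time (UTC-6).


22:41 (previous day)

Time difference = UTC-6 - UTC+1 = -7 hours
New hour = (5 -7) mod 24
= -2 mod 24 = 22
Minutes unchanged → 22:41; -2 < 0 → previous day


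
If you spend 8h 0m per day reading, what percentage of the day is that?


Time: 480 minutes
Day: 1440 minutes
Percentage = (480/1440) × 100 ≈ 33.3%

33.3%


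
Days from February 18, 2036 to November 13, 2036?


From February 18, 2036 to November 13, 2036
Rest of February 2036: 29 - 18 = 11
Full months: March 31, April 30, May 31, June 30, July 31, August 31, September 30, October 31
Days into November 2036: 13
Total = 11 + 31 + 30 + 31 + 30 + 31 + 31 + 30 + 31 + 13 = 269 days

269 days


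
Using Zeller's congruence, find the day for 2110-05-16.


Friday

Zeller's congruence:
q=16, m=5, k=10, j=21
h = (16 + ⌊13×6/5⌋ + 10 + ⌊10/4⌋ + ⌊21/4⌋ - 2×21) mod 7
= (16 + 15 + 10 + 2 + 5 - 42) mod 7
= 6 mod 7 = 6
h=6 → Friday


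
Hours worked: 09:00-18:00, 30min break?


Total time = (18×60+0) - (9×60+0)
= 1080 - 540 = 540 min
Minus break: 540 - 30 = 510 min
= 8h 30m

8h 30m (510 minutes)


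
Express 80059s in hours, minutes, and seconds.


Hours: 80059 ÷ 3600 = 22 remainder 859
Minutes: 859 ÷ 60 = 14 remainder 19
Seconds: 19

22h 14m 19s


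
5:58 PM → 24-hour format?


17:58

Input: 5:58 PM
PM: 5 + 12 = 17


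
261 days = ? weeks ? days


Weeks: 261 ÷ 7 = 37 remainder 2

37 weeks 2 days


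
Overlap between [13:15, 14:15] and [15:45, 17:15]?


Meeting A: 795-855 (in minutes from midnight)
Meeting B: 945-1035
Overlap start = max(795, 945) = 945
Overlap end = min(855, 1035) = 855
Overlap = max(0, 855 - 945) = 0 min

0 minutes


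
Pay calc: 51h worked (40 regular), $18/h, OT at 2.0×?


$1116.00

Regular: 40h × $18 = $720.00
Overtime: 51 - 40 = 11h
OT pay: 11h × $18 × 2.0 = $396.00
Total = $720.00 + $396.00 = $1116.00


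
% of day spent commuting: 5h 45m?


24.0%

Time: 345 minutes
Day: 1440 minutes
Percentage = (345/1440) × 100 ≈ 24.0%


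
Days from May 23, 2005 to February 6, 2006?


From May 23, 2005 to February 6, 2006
Rest of May 2005: 31 - 23 = 8
Full months: June 30, July 31, August 31, September 30, October 31, November 30, December 31, January 31
Days into February 2006: 6
Total = 8 + 30 + 31 + 31 + 30 + 31 + 30 + 31 + 31 + 6 = 259 days

259 days


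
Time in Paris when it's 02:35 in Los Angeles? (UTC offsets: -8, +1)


Time difference = UTC+1 - UTC-8 = +9 hours
New hour = (2 + 9) mod 24
= 11 mod 24 = 11
Minutes unchanged → 11:35

11:35


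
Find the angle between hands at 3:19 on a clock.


Hour hand = 3×30 + 19×0.5 = 99.5°
Minute hand = 19×6 = 114°
Difference = |99.5 - 114| = 14.5°

14.5°


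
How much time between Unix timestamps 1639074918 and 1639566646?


Difference = 1639566646 - 1639074918 = 491728 seconds
In hours: 491728 / 3600 ≈ 136.6
In days: 491728 / 86400 ≈ 5.69

491728 seconds (136.6 hours / 5.69 days)


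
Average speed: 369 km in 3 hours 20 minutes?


Distance: 369 km
Time: 3h 20m = 200 min = 200/60 = 10/3 hours
Speed = 369 ÷ (10/3) = 369 × 3 / 10 = 1107/10 = 110.7 km/h

110.7 km/h


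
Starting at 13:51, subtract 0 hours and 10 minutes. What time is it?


Start: 831 minutes from midnight
Subtract: 10 minutes
Remaining: 831 - 10 = 821
Hours: 13, Minutes: 41

13:41


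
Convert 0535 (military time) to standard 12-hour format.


Hour: 5
5 < 12 → AM

5:35 AM


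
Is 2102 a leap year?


No

Rules: divisible by 4 AND (not by 100 OR by 400)
2102 ÷ 4 = 525 remainder 2 → not divisible by 4
Not divisible by 4 → not a leap year


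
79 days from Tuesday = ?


Thursday

Start: Tuesday (index 1)
(1 + 79) mod 7
= 80 mod 7
= 3
Index 3 → Thursday


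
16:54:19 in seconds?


60859 seconds

Hours: 16 × 3600 = 57600
Minutes: 54 × 60 = 3240
Seconds: 19
Total = 57600 + 3240 + 19 = 60859


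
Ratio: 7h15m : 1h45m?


Duration 1: 435 minutes
Duration 2: 105 minutes
Ratio = 435:105
GCD = 15
Simplified = 29:7
As a decimal: 29/7 ≈ 4.14

29:7 (4.14)


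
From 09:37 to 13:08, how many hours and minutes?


End time in minutes: 13×60 + 8 = 788
Start time in minutes: 9×60 + 37 = 577
Difference = 788 - 577 = 211 minutes
= 3 hours 31 minutes

3h 31m


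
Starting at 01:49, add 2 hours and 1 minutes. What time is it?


Start: 109 minutes from midnight
Add: 121 minutes
Total: 230 minutes
Hours: 230 ÷ 60 = 3 remainder 50

03:50


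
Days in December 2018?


Month: December (month 12)
December has 31 days

31 days


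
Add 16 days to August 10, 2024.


August 26, 2024

Start: August 10, 2024
Add 16 days
August 10 + 16 = August 26, 2024


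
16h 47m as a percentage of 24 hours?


0.6993 (69.93%)

Total minutes: 16×60 + 47 = 1007
Day = 24×60 = 1440 minutes
Fraction = 1007/1440 ≈ 0.6993
As a percentage: 1007/1440 × 100 ≈ 69.93%


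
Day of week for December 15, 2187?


Saturday

Zeller's congruence:
q=15, m=12, k=87, j=21
h = (15 + ⌊13×13/5⌋ + 87 + ⌊87/4⌋ + ⌊21/4⌋ - 2×21) mod 7
= (15 + 33 + 87 + 21 + 5 - 42) mod 7
= 119 mod 7 = 0
h=0 → Saturday


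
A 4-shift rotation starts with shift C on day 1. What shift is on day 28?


Shift B

Shifts: A, B, C, D
Start: C (index 2)
Day 28: (2 + 28 - 1) mod 4
= 29 mod 4
= 1
Index 1 → shift B


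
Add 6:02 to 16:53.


Start: 1013 minutes from midnight
Add: 362 minutes
Total: 1375 minutes
Hours: 1375 ÷ 60 = 22 remainder 55

22:55


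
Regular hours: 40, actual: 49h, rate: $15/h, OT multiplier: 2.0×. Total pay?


$870.00

Regular: 40h × $15 = $600.00
Overtime: 49 - 40 = 9h
OT pay: 9h × $15 × 2.0 = $270.00
Total = $600.00 + $270.00 = $870.00


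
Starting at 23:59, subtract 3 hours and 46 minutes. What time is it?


Start: 1439 minutes from midnight
Subtract: 226 minutes
Remaining: 1439 - 226 = 1213
Hours: 20, Minutes: 13

20:13


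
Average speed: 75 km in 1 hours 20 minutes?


56.3 km/h

Distance: 75 km
Time: 1h 20m = 80 min = 80/60 = 4/3 hours
Speed = 75 ÷ (4/3) = 75 × 3 / 4 = 225/4 ≈ 56.3 km/h


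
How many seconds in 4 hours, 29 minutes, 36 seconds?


16176 seconds

Hours: 4 × 3600 = 14400
Minutes: 29 × 60 = 1740
Seconds: 36
Total = 14400 + 1740 + 36 = 16176


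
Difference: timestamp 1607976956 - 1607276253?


700703 seconds (194.6 hours / 8.11 days)

Difference = 1607976956 - 1607276253 = 700703 seconds
In hours: 700703 / 3600 ≈ 194.6
In days: 700703 / 86400 ≈ 8.11


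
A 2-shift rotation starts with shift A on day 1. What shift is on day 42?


Shifts: A, B
Start: A (index 0)
Day 42: (0 + 42 - 1) mod 2
= 41 mod 2
= 1
Index 1 → shift B

Shift B


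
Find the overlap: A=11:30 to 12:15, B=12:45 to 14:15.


Meeting A: 690-735 (in minutes from midnight)
Meeting B: 765-855
Overlap start = max(690, 765) = 765
Overlap end = min(735, 855) = 735
Overlap = max(0, 735 - 765) = 0 min

0 minutes


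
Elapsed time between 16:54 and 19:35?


End time in minutes: 19×60 + 35 = 1175
Start time in minutes: 16×60 + 54 = 1014
Difference = 1175 - 1014 = 161 minutes
= 2 hours 41 minutes

2h 41m


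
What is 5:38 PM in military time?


Input: 5:38 PM
PM: 5 + 12 = 17

17:38


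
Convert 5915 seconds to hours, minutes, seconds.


Hours: 5915 ÷ 3600 = 1 remainder 2315
Minutes: 2315 ÷ 60 = 38 remainder 35
Seconds: 35

1h 38m 35s


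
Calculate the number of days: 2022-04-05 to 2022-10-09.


From April 5, 2022 to October 9, 2022
Rest of April 2022: 30 - 5 = 25
Full months: May 31, June 30, July 31, August 31, September 30
Days into October 2022: 9
Total = 25 + 31 + 30 + 31 + 31 + 30 + 9 = 187 days

187 days


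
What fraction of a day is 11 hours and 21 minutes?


Total minutes: 11×60 + 21 = 681
Day = 24×60 = 1440 minutes
Fraction = 681/1440 ≈ 0.4729
As a percentage: 681/1440 × 100 ≈ 47.29%

0.4729 (47.29%)


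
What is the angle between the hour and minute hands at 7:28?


Hour hand = 7×30 + 28×0.5 = 224.0°
Minute hand = 28×6 = 168°
Difference = |224.0 - 168| = 56.0°

56.0°


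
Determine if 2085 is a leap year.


Rules: divisible by 4 AND (not by 100 OR by 400)
2085 ÷ 4 = 521 remainder 1 → not divisible by 4
Not divisible by 4 → not a leap year

No


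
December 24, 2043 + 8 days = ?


January 1, 2044

Start: December 24, 2043
Add 8 days
December 24 → January 1: 31 - 24 + 1 = 8 days (8 - 8 = 0 left)
Land exactly on January 1, 2044


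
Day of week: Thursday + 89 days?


Tuesday

Start: Thursday (index 3)
(3 + 89) mod 7
= 92 mod 7
= 1
Index 1 → Tuesday


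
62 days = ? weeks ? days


8 weeks 6 days

Weeks: 62 ÷ 7 = 8 remainder 6


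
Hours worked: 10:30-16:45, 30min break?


Total time = (16×60+45) - (10×60+30)
= 1005 - 630 = 375 min
Minus break: 375 - 30 = 345 min
= 5h 45m

5h 45m (345 minutes)


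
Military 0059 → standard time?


Hour: 0
0 → 12 AM (midnight)

12:59 AM


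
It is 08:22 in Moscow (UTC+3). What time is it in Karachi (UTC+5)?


10:22

Time difference = UTC+5 - UTC+3 = +2 hours
New hour = (8 + 2) mod 24
= 10 mod 24 = 10
Minutes unchanged → 10:22


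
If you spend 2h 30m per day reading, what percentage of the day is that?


Time: 150 minutes
Day: 1440 minutes
Percentage = (150/1440) × 100 ≈ 10.4%

10.4%


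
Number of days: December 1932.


Month: December (month 12)
December has 31 days

31 days


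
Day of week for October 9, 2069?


Wednesday

Zeller's congruence:
q=9, m=10, k=69, j=20
h = (9 + ⌊13×11/5⌋ + 69 + ⌊69/4⌋ + ⌊20/4⌋ - 2×20) mod 7
= (9 + 28 + 69 + 17 + 5 - 40) mod 7
= 88 mod 7 = 4
h=4 → Wednesday


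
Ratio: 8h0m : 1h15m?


32:5 (6.40)

Duration 1: 480 minutes
Duration 2: 75 minutes
Ratio = 480:75
GCD = 15
Simplified = 32:5
As a decimal: 32/5 = 6.40


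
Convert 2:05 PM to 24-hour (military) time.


14:05

Input: 2:05 PM
PM: 2 + 12 = 14


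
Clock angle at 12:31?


170.5°

Hour hand (12 ≡ 0 on the dial): 0×30 + 31×0.5 = 15.5°
Minute hand = 31×6 = 186°
Difference = |15.5 - 186| = 170.5°


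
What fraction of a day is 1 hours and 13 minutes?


Total minutes: 1×60 + 13 = 73
Day = 24×60 = 1440 minutes
Fraction = 73/1440 ≈ 0.0507
As a percentage: 73/1440 × 100 ≈ 5.07%

0.0507 (5.07%)


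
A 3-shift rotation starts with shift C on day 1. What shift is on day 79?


Shift C

Shifts: A, B, C
Start: C (index 2)
Day 79: (2 + 79 - 1) mod 3
= 80 mod 3
= 2
Index 2 → shift C


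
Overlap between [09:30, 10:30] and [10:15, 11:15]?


Meeting A: 570-630 (in minutes from midnight)
Meeting B: 615-675
Overlap start = max(570, 615) = 615
Overlap end = min(630, 675) = 630
Overlap = max(0, 630 - 615) = 15 min

15 minutes


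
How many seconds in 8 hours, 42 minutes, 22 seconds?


Hours: 8 × 3600 = 28800
Minutes: 42 × 60 = 2520
Seconds: 22
Total = 28800 + 2520 + 22 = 31342

31342 seconds


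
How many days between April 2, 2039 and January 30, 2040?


303 days

From April 2, 2039 to January 30, 2040
Rest of April 2039: 30 - 2 = 28
Full months: May 31, June 30, July 31, August 31, September 30, October 31, November 30, December 31
Days into January 2040: 30
Total = 28 + 31 + 30 + 31 + 31 + 30 + 31 + 30 + 31 + 30 = 303 days


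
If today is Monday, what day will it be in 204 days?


Start: Monday (index 0)
(0 + 204) mod 7
= 204 mod 7
= 1
Index 1 → Tuesday

Tuesday


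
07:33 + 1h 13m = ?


Start: 453 minutes from midnight
Add: 73 minutes
Total: 526 minutes
Hours: 526 ÷ 60 = 8 remainder 46

08:46


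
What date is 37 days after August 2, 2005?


Start: August 2, 2005
Add 37 days
August 2 → September 1: 31 - 2 + 1 = 30 days (37 - 30 = 7 left)
September 1 + 7 = September 8, 2005

September 8, 2005


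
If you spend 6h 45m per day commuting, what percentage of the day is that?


28.1%

Time: 405 minutes
Day: 1440 minutes
Percentage = (405/1440) × 100 ≈ 28.1%


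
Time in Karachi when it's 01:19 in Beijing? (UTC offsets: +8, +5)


22:19 (previous day)

Time difference = UTC+5 - UTC+8 = -3 hours
New hour = (1 -3) mod 24
= -2 mod 24 = 22
Minutes unchanged → 22:19; -2 < 0 → previous day


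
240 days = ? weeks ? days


Weeks: 240 ÷ 7 = 34 remainder 2

34 weeks 2 days


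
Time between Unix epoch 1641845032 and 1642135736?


290704 seconds (80.8 hours / 3.36 days)

Difference = 1642135736 - 1641845032 = 290704 seconds
In hours: 290704 / 3600 ≈ 80.8
In days: 290704 / 86400 ≈ 3.36


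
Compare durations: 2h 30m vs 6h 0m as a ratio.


5:12 (0.42)

Duration 1: 150 minutes
Duration 2: 360 minutes
Ratio = 150:360
GCD = 30
Simplified = 5:12
As a decimal: 5/12 ≈ 0.42


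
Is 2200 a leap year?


No

Rules: divisible by 4 AND (not by 100 OR by 400)
2200 ÷ 4 = 550 exactly → divisible by 4
2200 ÷ 100 = 22 exactly → divisible by 100
2200 ÷ 400 = 5 remainder 200 → not divisible by 400
Divisible by 100 but not by 400 → not a leap year


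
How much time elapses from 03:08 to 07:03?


End time in minutes: 7×60 + 3 = 423
Start time in minutes: 3×60 + 8 = 188
Difference = 423 - 188 = 235 minutes
= 3 hours 55 minutes

3h 55m


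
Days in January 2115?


Month: January (month 1)
January has 31 days

31 days


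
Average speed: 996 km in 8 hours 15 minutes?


120.7 km/h

Distance: 996 km
Time: 8h 15m = 495 min = 495/60 = 33/4 hours
Speed = 996 ÷ (33/4) = 996 × 4 / 33 = 3984/33 ≈ 120.7 km/h


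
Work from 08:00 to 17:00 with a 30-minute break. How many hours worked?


Total time = (17×60+0) - (8×60+0)
= 1020 - 480 = 540 min
Minus break: 540 - 30 = 510 min
= 8h 30m

8h 30m (510 minutes)


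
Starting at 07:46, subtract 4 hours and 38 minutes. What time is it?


03:08

Start: 466 minutes from midnight
Subtract: 278 minutes
Remaining: 466 - 278 = 188
Hours: 3, Minutes: 8


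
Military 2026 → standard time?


8:26 PM

Hour: 20
20 - 12 = 8 → PM


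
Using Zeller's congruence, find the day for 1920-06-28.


Monday

Zeller's congruence:
q=28, m=6, k=20, j=19
h = (28 + ⌊13×7/5⌋ + 20 + ⌊20/4⌋ + ⌊19/4⌋ - 2×19) mod 7
= (28 + 18 + 20 + 5 + 4 - 38) mod 7
= 37 mod 7 = 2
h=2 → Monday


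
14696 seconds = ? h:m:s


4h 4m 56s

Hours: 14696 ÷ 3600 = 4 remainder 296
Minutes: 296 ÷ 60 = 4 remainder 56
Seconds: 56


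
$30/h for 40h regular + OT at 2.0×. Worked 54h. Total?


Regular: 40h × $30 = $1200.00
Overtime: 54 - 40 = 14h
OT pay: 14h × $30 × 2.0 = $840.00
Total = $1200.00 + $840.00 = $2040.00

$2040.00


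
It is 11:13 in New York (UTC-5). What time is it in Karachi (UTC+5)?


Time difference = UTC+5 - UTC-5 = +10 hours
New hour = (11 + 10) mod 24
= 21 mod 24 = 21
Minutes unchanged → 21:13

21:13


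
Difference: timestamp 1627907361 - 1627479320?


Difference = 1627907361 - 1627479320 = 428041 seconds
In hours: 428041 / 3600 ≈ 118.9
In days: 428041 / 86400 ≈ 4.95

428041 seconds (118.9 hours / 4.95 days)


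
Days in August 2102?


Month: August (month 8)
August has 31 days

31 days


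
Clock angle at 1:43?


153.5°

Hour hand = 1×30 + 43×0.5 = 51.5°
Minute hand = 43×6 = 258°
Difference = |51.5 - 258| = 206.5°
Since > 180°: 360 - 206.5 = 153.5°


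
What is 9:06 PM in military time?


Input: 9:06 PM
PM: 9 + 12 = 21

21:06


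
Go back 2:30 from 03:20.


00:50

Start: 200 minutes from midnight
Subtract: 150 minutes
Remaining: 200 - 150 = 50
Hours: 0, Minutes: 50


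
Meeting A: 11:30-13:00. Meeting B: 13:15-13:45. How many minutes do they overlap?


Meeting A: 690-780 (in minutes from midnight)
Meeting B: 795-825
Overlap start = max(690, 795) = 795
Overlap end = min(780, 825) = 780
Overlap = max(0, 780 - 795) = 0 min

0 minutes


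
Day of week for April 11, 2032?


Sunday

Zeller's congruence:
q=11, m=4, k=32, j=20
h = (11 + ⌊13×5/5⌋ + 32 + ⌊32/4⌋ + ⌊20/4⌋ - 2×20) mod 7
= (11 + 13 + 32 + 8 + 5 - 40) mod 7
= 29 mod 7 = 1
h=1 → Sunday


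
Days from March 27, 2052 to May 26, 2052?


From March 27, 2052 to May 26, 2052
Rest of March 2052: 31 - 27 = 4
Full months: April 30
Days into May 2052: 26
Total = 4 + 30 + 26 = 60 days

60 days


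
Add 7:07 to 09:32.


Start: 572 minutes from midnight
Add: 427 minutes
Total: 999 minutes
Hours: 999 ÷ 60 = 16 remainder 39

16:39


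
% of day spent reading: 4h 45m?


Time: 285 minutes
Day: 1440 minutes
Percentage = (285/1440) × 100 ≈ 19.8%

19.8%


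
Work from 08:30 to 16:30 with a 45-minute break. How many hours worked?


7h 15m (435 minutes)

Total time = (16×60+30) - (8×60+30)
= 990 - 510 = 480 min
Minus break: 480 - 45 = 435 min
= 7h 15m


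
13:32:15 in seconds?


Hours: 13 × 3600 = 46800
Minutes: 32 × 60 = 1920
Seconds: 15
Total = 46800 + 1920 + 15 = 48735

48735 seconds


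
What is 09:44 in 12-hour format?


9:44 AM

Hour: 9
9 < 12 → AM


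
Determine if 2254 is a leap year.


No

Rules: divisible by 4 AND (not by 100 OR by 400)
2254 ÷ 4 = 563 remainder 2 → not divisible by 4
Not divisible by 4 → not a leap year


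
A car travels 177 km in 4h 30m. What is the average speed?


Distance: 177 km
Time: 4h 30m = 270 min = 270/60 = 9/2 hours
Speed = 177 ÷ (9/2) = 177 × 2 / 9 = 354/9 ≈ 39.3 km/h

39.3 km/h


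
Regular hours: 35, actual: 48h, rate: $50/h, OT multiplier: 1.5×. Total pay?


Regular: 35h × $50 = $1750.00
Overtime: 48 - 35 = 13h
OT pay: 13h × $50 × 1.5 = $975.00
Total = $1750.00 + $975.00 = $2725.00

$2725.00


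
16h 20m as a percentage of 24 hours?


0.6806 (68.06%)

Total minutes: 16×60 + 20 = 980
Day = 24×60 = 1440 minutes
Fraction = 980/1440 ≈ 0.6806
As a percentage: 980/1440 × 100 ≈ 68.06%


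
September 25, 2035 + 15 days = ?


Start: September 25, 2035
Add 15 days
September 25 → October 1: 30 - 25 + 1 = 6 days (15 - 6 = 9 left)
October 1 + 9 = October 10, 2035

October 10, 2035


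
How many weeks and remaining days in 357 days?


Weeks: 357 ÷ 7 = 51 remainder 0

51 weeks 0 days


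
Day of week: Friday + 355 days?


Start: Friday (index 4)
(4 + 355) mod 7
= 359 mod 7
= 2
Index 2 → Wednesday

Wednesday


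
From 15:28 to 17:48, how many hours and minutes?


End time in minutes: 17×60 + 48 = 1068
Start time in minutes: 15×60 + 28 = 928
Difference = 1068 - 928 = 140 minutes
= 2 hours 20 minutes

2h 20m


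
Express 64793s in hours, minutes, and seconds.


Hours: 64793 ÷ 3600 = 17 remainder 3593
Minutes: 3593 ÷ 60 = 59 remainder 53
Seconds: 53

17h 59m 53s


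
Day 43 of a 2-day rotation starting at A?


Shifts: A, B
Start: A (index 0)
Day 43: (0 + 43 - 1) mod 2
= 42 mod 2
= 0
Index 0 → shift A

Shift A


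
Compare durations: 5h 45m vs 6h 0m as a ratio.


Duration 1: 345 minutes
Duration 2: 360 minutes
Ratio = 345:360
GCD = 15
Simplified = 23:24
As a decimal: 23/24 ≈ 0.96

23:24 (0.96)


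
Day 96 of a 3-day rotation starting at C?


Shifts: A, B, C
Start: C (index 2)
Day 96: (2 + 96 - 1) mod 3
= 97 mod 3
= 1
Index 1 → shift B

Shift B


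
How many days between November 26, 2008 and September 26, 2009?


From November 26, 2008 to September 26, 2009
Rest of November 2008: 30 - 26 = 4
Full months: December 31, January 31, February 2009 28, March 31, April 30, May 31, June 30, July 31, August 31
Days into September 2009: 26
Total = 4 + 31 + 31 + 28 + 31 + 30 + 31 + 30 + 31 + 31 + 26 = 304 days

304 days


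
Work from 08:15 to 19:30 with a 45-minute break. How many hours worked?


Total time = (19×60+30) - (8×60+15)
= 1170 - 495 = 675 min
Minus break: 675 - 45 = 630 min
= 10h 30m

10h 30m (630 minutes)


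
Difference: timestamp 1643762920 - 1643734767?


Difference = 1643762920 - 1643734767 = 28153 seconds
In hours: 28153 / 3600 ≈ 7.8
In days: 28153 / 86400 ≈ 0.33

28153 seconds (7.8 hours / 0.33 days)


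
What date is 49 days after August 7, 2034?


Start: August 7, 2034
Add 49 days
August 7 → September 1: 31 - 7 + 1 = 25 days (49 - 25 = 24 left)
September 1 + 24 = September 25, 2034

September 25, 2034


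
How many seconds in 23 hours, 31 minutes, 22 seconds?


Hours: 23 × 3600 = 82800
Minutes: 31 × 60 = 1860
Seconds: 22
Total = 82800 + 1860 + 22 = 84682

84682 seconds


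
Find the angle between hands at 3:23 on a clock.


36.5°

Hour hand = 3×30 + 23×0.5 = 101.5°
Minute hand = 23×6 = 138°
Difference = |101.5 - 138| = 36.5°


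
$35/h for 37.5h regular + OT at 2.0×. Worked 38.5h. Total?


Regular: 37.5h × $35 = $1312.50
Overtime: 38.5 - 37.5 = 1.0h
OT pay: 1.0h × $35 × 2.0 = $70.00
Total = $1312.50 + $70.00 = $1382.50

$1382.50


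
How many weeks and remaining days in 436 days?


Weeks: 436 ÷ 7 = 62 remainder 2

62 weeks 2 days


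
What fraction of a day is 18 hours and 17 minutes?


0.7618 (76.18%)

Total minutes: 18×60 + 17 = 1097
Day = 24×60 = 1440 minutes
Fraction = 1097/1440 ≈ 0.7618
As a percentage: 1097/1440 × 100 ≈ 76.18%


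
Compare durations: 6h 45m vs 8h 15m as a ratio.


Duration 1: 405 minutes
Duration 2: 495 minutes
Ratio = 405:495
GCD = 45
Simplified = 9:11
As a decimal: 9/11 ≈ 0.82

9:11 (0.82)


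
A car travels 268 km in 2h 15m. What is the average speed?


119.1 km/h

Distance: 268 km
Time: 2h 15m = 135 min = 135/60 = 9/4 hours
Speed = 268 ÷ (9/4) = 268 × 4 / 9 = 1072/9 ≈ 119.1 km/h


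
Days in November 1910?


Month: November (month 11)
November has 30 days

30 days


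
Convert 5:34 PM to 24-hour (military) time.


Input: 5:34 PM
PM: 5 + 12 = 17

17:34


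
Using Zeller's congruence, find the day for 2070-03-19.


Zeller's congruence:
q=19, m=3, k=70, j=20
h = (19 + ⌊13×4/5⌋ + 70 + ⌊70/4⌋ + ⌊20/4⌋ - 2×20) mod 7
= (19 + 10 + 70 + 17 + 5 - 40) mod 7
= 81 mod 7 = 4
h=4 → Wednesday

Wednesday


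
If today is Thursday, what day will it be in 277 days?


Monday

Start: Thursday (index 3)
(3 + 277) mod 7
= 280 mod 7
= 0
Index 0 → Monday


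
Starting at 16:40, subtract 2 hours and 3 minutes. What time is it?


14:37

Start: 1000 minutes from midnight
Subtract: 123 minutes
Remaining: 1000 - 123 = 877
Hours: 14, Minutes: 37


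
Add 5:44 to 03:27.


Start: 207 minutes from midnight
Add: 344 minutes
Total: 551 minutes
Hours: 551 ÷ 60 = 9 remainder 11

09:11


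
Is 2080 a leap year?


Yes

Rules: divisible by 4 AND (not by 100 OR by 400)
2080 ÷ 4 = 520 exactly → divisible by 4
2080 ÷ 100 = 20 remainder 80 → not divisible by 100
Divisible by 4 but not by 100 → leap year


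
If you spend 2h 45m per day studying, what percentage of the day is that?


Time: 165 minutes
Day: 1440 minutes
Percentage = (165/1440) × 100 ≈ 11.5%

11.5%


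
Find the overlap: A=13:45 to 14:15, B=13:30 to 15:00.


Meeting A: 825-855 (in minutes from midnight)
Meeting B: 810-900
Overlap start = max(825, 810) = 825
Overlap end = min(855, 900) = 855
Overlap = max(0, 855 - 825) = 30 min

30 minutes


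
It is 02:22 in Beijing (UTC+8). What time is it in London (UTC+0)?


18:22 (previous day)

Time difference = UTC+0 - UTC+8 = -8 hours
New hour = (2 -8) mod 24
= -6 mod 24 = 18
Minutes unchanged → 18:22; -6 < 0 → previous day


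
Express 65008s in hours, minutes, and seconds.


18h 3m 28s

Hours: 65008 ÷ 3600 = 18 remainder 208
Minutes: 208 ÷ 60 = 3 remainder 28
Seconds: 28


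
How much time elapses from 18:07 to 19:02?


End time in minutes: 19×60 + 2 = 1142
Start time in minutes: 18×60 + 7 = 1087
Difference = 1142 - 1087 = 55 minutes
= 0 hours 55 minutes

0h 55m


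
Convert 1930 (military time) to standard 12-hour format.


Hour: 19
19 - 12 = 7 → PM

7:30 PM


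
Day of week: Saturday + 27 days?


Start: Saturday (index 5)
(5 + 27) mod 7
= 32 mod 7
= 4
Index 4 → Friday

Friday


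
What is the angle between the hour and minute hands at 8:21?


Hour hand = 8×30 + 21×0.5 = 250.5°
Minute hand = 21×6 = 126°
Difference = |250.5 - 126| = 124.5°

124.5°


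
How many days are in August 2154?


31 days

Month: August (month 8)
August has 31 days


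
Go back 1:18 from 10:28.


09:10

Start: 628 minutes from midnight
Subtract: 78 minutes
Remaining: 628 - 78 = 550
Hours: 9, Minutes: 10


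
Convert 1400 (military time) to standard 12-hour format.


Hour: 14
14 - 12 = 2 → PM

2:00 PM


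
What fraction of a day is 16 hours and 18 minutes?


Total minutes: 16×60 + 18 = 978
Day = 24×60 = 1440 minutes
Fraction = 978/1440 ≈ 0.6792
As a percentage: 978/1440 × 100 ≈ 67.92%

0.6792 (67.92%)


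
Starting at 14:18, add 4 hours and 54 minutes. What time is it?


19:12

Start: 858 minutes from midnight
Add: 294 minutes
Total: 1152 minutes
Hours: 1152 ÷ 60 = 19 remainder 12


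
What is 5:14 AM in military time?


05:14

Input: 5:14 AM
AM hour stays: 5


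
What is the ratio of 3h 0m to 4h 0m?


Duration 1: 180 minutes
Duration 2: 240 minutes
Ratio = 180:240
GCD = 60
Simplified = 3:4
As a decimal: 3/4 = 0.75

3:4 (0.75)


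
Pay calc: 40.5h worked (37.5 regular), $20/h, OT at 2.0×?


Regular: 37.5h × $20 = $750.00
Overtime: 40.5 - 37.5 = 3.0h
OT pay: 3.0h × $20 × 2.0 = $120.00
Total = $750.00 + $120.00 = $870.00

$870.00


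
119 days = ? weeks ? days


17 weeks 0 days

Weeks: 119 ÷ 7 = 17 remainder 0


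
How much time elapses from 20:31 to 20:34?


End time in minutes: 20×60 + 34 = 1234
Start time in minutes: 20×60 + 31 = 1231
Difference = 1234 - 1231 = 3 minutes
= 0 hours 3 minutes

0h 3m


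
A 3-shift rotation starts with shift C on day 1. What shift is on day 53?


Shift A

Shifts: A, B, C
Start: C (index 2)
Day 53: (2 + 53 - 1) mod 3
= 54 mod 3
= 0
Index 0 → shift A


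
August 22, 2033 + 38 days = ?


September 29, 2033

Start: August 22, 2033
Add 38 days
August 22 → September 1: 31 - 22 + 1 = 10 days (38 - 10 = 28 left)
September 1 + 28 = September 29, 2033


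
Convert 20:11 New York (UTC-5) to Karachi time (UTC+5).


06:11 (next day)

Time difference = UTC+5 - UTC-5 = +10 hours
New hour = (20 + 10) mod 24
= 30 mod 24 = 6
Minutes unchanged → 06:11; 30 ≥ 24 → next day


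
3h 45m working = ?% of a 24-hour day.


15.6%

Time: 225 minutes
Day: 1440 minutes
Percentage = (225/1440) × 100 ≈ 15.6%


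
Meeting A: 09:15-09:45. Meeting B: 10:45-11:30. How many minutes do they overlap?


Meeting A: 555-585 (in minutes from midnight)
Meeting B: 645-690
Overlap start = max(555, 645) = 645
Overlap end = min(585, 690) = 585
Overlap = max(0, 585 - 645) = 0 min

0 minutes


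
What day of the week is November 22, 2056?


Wednesday

Zeller's congruence:
q=22, m=11, k=56, j=20
h = (22 + ⌊13×12/5⌋ + 56 + ⌊56/4⌋ + ⌊20/4⌋ - 2×20) mod 7
= (22 + 31 + 56 + 14 + 5 - 40) mod 7
= 88 mod 7 = 4
h=4 → Wednesday


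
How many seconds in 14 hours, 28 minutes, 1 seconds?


52081 seconds

Hours: 14 × 3600 = 50400
Minutes: 28 × 60 = 1680
Seconds: 1
Total = 50400 + 1680 + 1 = 52081


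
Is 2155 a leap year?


No

Rules: divisible by 4 AND (not by 100 OR by 400)
2155 ÷ 4 = 538 remainder 3 → not divisible by 4
Not divisible by 4 → not a leap year


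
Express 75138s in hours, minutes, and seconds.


Hours: 75138 ÷ 3600 = 20 remainder 3138
Minutes: 3138 ÷ 60 = 52 remainder 18
Seconds: 18

20h 52m 18s


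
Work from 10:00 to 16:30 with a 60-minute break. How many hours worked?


5h 30m (330 minutes)

Total time = (16×60+30) - (10×60+0)
= 990 - 600 = 390 min
Minus break: 390 - 60 = 330 min
= 5h 30m


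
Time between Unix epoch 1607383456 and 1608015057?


631601 seconds (175.4 hours / 7.31 days)

Difference = 1608015057 - 1607383456 = 631601 seconds
In hours: 631601 / 3600 ≈ 175.4
In days: 631601 / 86400 ≈ 7.31


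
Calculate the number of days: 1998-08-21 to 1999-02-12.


From August 21, 1998 to February 12, 1999
Rest of August 1998: 31 - 21 = 10
Full months: September 30, October 31, November 30, December 31, January 31
Days into February 1999: 12
Total = 10 + 30 + 31 + 30 + 31 + 31 + 12 = 175 days

175 days


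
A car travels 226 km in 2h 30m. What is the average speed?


90.4 km/h

Distance: 226 km
Time: 2h 30m = 150 min = 150/60 = 5/2 hours
Speed = 226 ÷ (5/2) = 226 × 2 / 5 = 452/5 = 90.4 km/h


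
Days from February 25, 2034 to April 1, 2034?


35 days

From February 25, 2034 to April 1, 2034
Rest of February 2034: 28 - 25 = 3
Full months: March 31
Days into April 2034: 1
Total = 3 + 31 + 1 = 35 days


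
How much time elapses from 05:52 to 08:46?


End time in minutes: 8×60 + 46 = 526
Start time in minutes: 5×60 + 52 = 352
Difference = 526 - 352 = 174 minutes
= 2 hours 54 minutes

2h 54m


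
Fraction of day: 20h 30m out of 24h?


0.8542 (85.42%)

Total minutes: 20×60 + 30 = 1230
Day = 24×60 = 1440 minutes
Fraction = 1230/1440 ≈ 0.8542
As a percentage: 1230/1440 × 100 ≈ 85.42%


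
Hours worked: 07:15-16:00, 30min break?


Total time = (16×60+0) - (7×60+15)
= 960 - 435 = 525 min
Minus break: 525 - 30 = 495 min
= 8h 15m

8h 15m (495 minutes)


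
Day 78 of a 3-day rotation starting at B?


Shifts: A, B, C
Start: B (index 1)
Day 78: (1 + 78 - 1) mod 3
= 78 mod 3
= 0
Index 0 → shift A

Shift A


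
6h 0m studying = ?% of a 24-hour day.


25.0%

Time: 360 minutes
Day: 1440 minutes
Percentage = (360/1440) × 100 = 25.0%


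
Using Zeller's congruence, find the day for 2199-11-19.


Zeller's congruence:
q=19, m=11, k=99, j=21
h = (19 + ⌊13×12/5⌋ + 99 + ⌊99/4⌋ + ⌊21/4⌋ - 2×21) mod 7
= (19 + 31 + 99 + 24 + 5 - 42) mod 7
= 136 mod 7 = 3
h=3 → Tuesday

Tuesday


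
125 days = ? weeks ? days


17 weeks 6 days

Weeks: 125 ÷ 7 = 17 remainder 6


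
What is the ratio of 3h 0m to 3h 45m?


4:5 (0.80)

Duration 1: 180 minutes
Duration 2: 225 minutes
Ratio = 180:225
GCD = 45
Simplified = 4:5
As a decimal: 4/5 = 0.80


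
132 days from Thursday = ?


Wednesday

Start: Thursday (index 3)
(3 + 132) mod 7
= 135 mod 7
= 2
Index 2 → Wednesday


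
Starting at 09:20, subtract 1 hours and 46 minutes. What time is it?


Start: 560 minutes from midnight
Subtract: 106 minutes
Remaining: 560 - 106 = 454
Hours: 7, Minutes: 34

07:34
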